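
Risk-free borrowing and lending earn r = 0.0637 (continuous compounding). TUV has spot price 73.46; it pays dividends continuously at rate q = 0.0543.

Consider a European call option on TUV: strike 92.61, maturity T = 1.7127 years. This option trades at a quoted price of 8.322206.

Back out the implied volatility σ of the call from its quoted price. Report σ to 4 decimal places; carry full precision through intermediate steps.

sigma = 0.3893

At σ = 0.3893 the Black–Scholes value reproduces the quote:
σ√T = 0.3893·√1.7127 = 0.509478
d₁ = (ln(S/K) + (r−q+σ²/2)T) / (σ√T) = (ln(73.46/92.61) + (0.0637−0.0543+0.3893²/2)·1.7127) / 0.509478 = (-0.231656 + 0.145883) / 0.509478 = -0.168355
d₂ = d₁ − σ√T = -0.168355 − 0.509478 = -0.677832
e^{−rT} = 0.896642
e^{−qT} = 0.911194
N(d₁) = 0.433152,  N(d₂) = 0.248939
V = S·e^{−qT}·N(d₁) − K·e^{−rT}·N(d₂) = 28.993597 − 20.671391 = 8.322206 (equal to the quote); since ∂V/∂σ > 0 for all σ, the implied volatility is unique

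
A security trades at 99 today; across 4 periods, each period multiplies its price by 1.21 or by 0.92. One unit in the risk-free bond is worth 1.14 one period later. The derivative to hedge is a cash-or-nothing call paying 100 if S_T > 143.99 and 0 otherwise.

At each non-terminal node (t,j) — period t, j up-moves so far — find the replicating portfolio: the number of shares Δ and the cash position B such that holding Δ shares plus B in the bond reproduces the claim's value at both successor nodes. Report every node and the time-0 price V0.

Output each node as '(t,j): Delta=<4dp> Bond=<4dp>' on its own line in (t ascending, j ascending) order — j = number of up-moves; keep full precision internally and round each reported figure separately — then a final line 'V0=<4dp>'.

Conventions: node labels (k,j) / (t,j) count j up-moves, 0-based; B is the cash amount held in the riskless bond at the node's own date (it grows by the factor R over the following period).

(0,0): Delta=0.9798 Bond=-52.4286
(1,0): Delta=1.6766 Bond=-123.2323
(1,1): Delta=0.8112 Bond=-39.5756
(2,0): Delta=0.0000 Bond=0.0000
(2,1): Delta=2.0822 Bond=-185.1846
(2,2): Delta=0.5037 Bond=-0.5490
(3,0): Delta=0.0000 Bond=0.0000
(3,1): Delta=0.0000 Bond=0.0000
(3,2): Delta=2.5859 Bond=-278.2819
(3,3): Delta=0.0000 Bond=87.7193
V0=44.5684

The replicating-portfolio and risk-neutral prices coincide; use p* = (1.14−0.92)/(1.21−0.92) = 0.7586 for the latter.
Expiry values: V(4,0)=0.0000, V(4,1)=0.0000, V(4,2)=0.0000, V(4,3)=100.0000, V(4,4)=100.0000
(3,0): S=77.0901. Δ = (V_up−V_dn)/(S_up−S_dn) = (0.0000−0.0000)/(93.2790−70.9229) = 0.0000. V = [p*·0.0000 + (1−p*)·0.0000]/1.14 = 0.0000. B = V − Δ·S = 0.0000.
(3,1): S=101.3903. Δ = (V_up−V_dn)/(S_up−S_dn) = (0.0000−0.0000)/(122.6822−93.2790) = 0.0000. V = [p*·0.0000 + (1−p*)·0.0000]/1.14 = 0.0000. B = V − Δ·S = 0.0000.
(3,2): S=133.3502. Δ = (V_up−V_dn)/(S_up−S_dn) = (100.0000−0.0000)/(161.3538−122.6822) = 2.5859. V = [p*·100.0000 + (1−p*)·0.0000]/1.14 = 66.5457. B = V − Δ·S = -278.2819.
(3,3): S=175.3845. Δ = (V_up−V_dn)/(S_up−S_dn) = (100.0000−100.0000)/(212.2153−161.3538) = 0.0000. V = [p*·100.0000 + (1−p*)·100.0000]/1.14 = 87.7193. B = V − Δ·S = 87.7193.
(2,0): S=83.7936. Δ = (V_up−V_dn)/(S_up−S_dn) = (0.0000−0.0000)/(101.3903−77.0901) = 0.0000. V = [p*·0.0000 + (1−p*)·0.0000]/1.14 = 0.0000. B = V − Δ·S = 0.0000.
(2,1): S=110.2068. Δ = (V_up−V_dn)/(S_up−S_dn) = (66.5457−0.0000)/(133.3502−101.3903) = 2.0822. V = [p*·66.5457 + (1−p*)·0.0000]/1.14 = 44.2833. B = V − Δ·S = -185.1846.
(2,2): S=144.9459. Δ = (V_up−V_dn)/(S_up−S_dn) = (87.7193−66.5457)/(175.3845−133.3502) = 0.5037. V = [p*·87.7193 + (1−p*)·66.5457]/1.14 = 72.4635. B = V − Δ·S = -0.5490.
(1,0): S=91.0800. Δ = (V_up−V_dn)/(S_up−S_dn) = (44.2833−0.0000)/(110.2068−83.7936) = 1.6766. V = [p*·44.2833 + (1−p*)·0.0000]/1.14 = 29.4686. B = V − Δ·S = -123.2323.
(1,1): S=119.7900. Δ = (V_up−V_dn)/(S_up−S_dn) = (72.4635−44.2833)/(144.9459−110.2068) = 0.8112. V = [p*·72.4635 + (1−p*)·44.2833]/1.14 = 57.5977. B = V − Δ·S = -39.5756.
(0,0): S=99.0000. Δ = (V_up−V_dn)/(S_up−S_dn) = (57.5977−29.4686)/(119.7900−91.0800) = 0.9798. V = [p*·57.5977 + (1−p*)·29.4686]/1.14 = 44.5684. B = V − Δ·S = -52.4286.
Sanity check at the root: Δ(0,0)·S0 + B(0,0) reproduces V0 = 44.5684.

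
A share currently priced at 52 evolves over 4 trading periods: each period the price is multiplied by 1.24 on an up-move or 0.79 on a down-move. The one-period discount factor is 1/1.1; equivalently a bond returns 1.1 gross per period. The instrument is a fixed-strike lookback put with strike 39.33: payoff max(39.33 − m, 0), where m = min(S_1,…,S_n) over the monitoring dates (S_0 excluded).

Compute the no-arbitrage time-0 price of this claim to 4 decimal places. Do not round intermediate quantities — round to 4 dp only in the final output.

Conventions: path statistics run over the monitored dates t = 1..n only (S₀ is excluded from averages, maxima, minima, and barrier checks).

price = 0.8522

Set p* = 0.6889 (from d < R < u); the path-dependent value is the discounted p*-expectation over all price paths.
Enumerate all 2^4 = 16 price paths (U = up ×1.24, D = down ×0.79); each path with k up-moves has probability p*^k·(1−p*)^(4−k).
DDDD: m=20.2540, payoff=19.0760, prob=0.009368
UDDD: m=31.7912, payoff=7.5388, prob=0.020744
DUDD: m=31.7912, payoff=7.5388, prob=0.020744
UUDD: m=49.9000, payoff=0.0000, prob=0.045933
DDUD: m=31.7912, payoff=7.5388, prob=0.020744
UDUD: m=49.9000, payoff=0.0000, prob=0.045933
DUUD: m=41.0800, payoff=0.0000, prob=0.045933
UUUD: m=64.4800, payoff=0.0000, prob=0.101710
DDDU: m=25.6380, payoff=13.6920, prob=0.020744
UDDU: m=40.2420, payoff=0.0000, prob=0.045933
DUDU: m=40.2420, payoff=0.0000, prob=0.045933
UUDU: m=63.1646, payoff=0.0000, prob=0.101710
DDUU: m=32.4532, payoff=6.8768, prob=0.045933
UDUU: m=50.9392, payoff=0.0000, prob=0.101710
DUUU: m=41.0800, payoff=0.0000, prob=0.101710
UUUU: m=64.4800, payoff=0.0000, prob=0.225215
Price = Σ prob·payoff / R^4 = 1.247775 / 1.464100 = 0.8522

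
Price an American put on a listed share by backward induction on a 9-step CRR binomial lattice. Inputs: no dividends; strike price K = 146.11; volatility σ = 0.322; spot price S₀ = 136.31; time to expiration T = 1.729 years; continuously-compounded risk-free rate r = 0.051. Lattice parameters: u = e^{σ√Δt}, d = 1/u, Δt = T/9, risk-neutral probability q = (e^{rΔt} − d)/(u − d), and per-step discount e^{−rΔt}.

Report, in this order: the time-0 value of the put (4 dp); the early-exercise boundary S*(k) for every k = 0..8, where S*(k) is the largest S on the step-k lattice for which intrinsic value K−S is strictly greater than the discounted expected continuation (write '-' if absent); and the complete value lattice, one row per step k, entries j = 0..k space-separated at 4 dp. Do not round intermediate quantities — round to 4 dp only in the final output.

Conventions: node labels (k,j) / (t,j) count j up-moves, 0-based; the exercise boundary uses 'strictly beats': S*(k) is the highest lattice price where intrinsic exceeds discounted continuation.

price = 23.4235
boundary = - - - 89.2578 102.7875 89.2578 102.7875 89.2578 102.7875
tree:
23.4235
32.4783 14.8137
43.6863 21.8897 8.0166
56.8522 31.3573 12.8362 3.3462
68.6009 43.3225 19.9880 5.9243 0.8293
78.8032 56.8522 30.0676 10.2839 1.6734 0.0000
87.6626 68.6009 43.3225 17.3808 3.3766 0.0000 0.0000
95.3559 78.8032 56.8522 28.2707 6.8135 0.0000 0.0000 0.0000
102.0365 87.6626 68.6009 43.3225 13.7484 0.0000 0.0000 0.0000 0.0000
107.8378 95.3559 78.8032 56.8522 27.7421 0.0000 0.0000 0.0000 0.0000 0.0000

params: Δt=0.19211 u=1.15158 d=0.86837 q=0.49954 e^(-rΔt)=0.99025
t_9 payoffs: 107.8378 95.3559 78.8032 56.8522 27.7421 0.0000 0.0000 0.0000 0.0000 0.0000
t_8: node(8,0) S=44.0735 payoff=102.0365 vs cont=100.6120 → 102.0365 [stop]  node(8,1) S=58.4474 payoff=87.6626 vs cont=86.2381 → 87.6626 [stop]  node(8,2) S=77.5091 payoff=68.6009 vs cont=67.1764 → 68.6009 [stop]  node(8,3) S=102.7875 payoff=43.3225 vs cont=41.8980 → 43.3225 [stop]  node(8,4) S=136.3100 payoff=9.8000 vs cont=13.7484 → 13.7484 [wait]  node(8,5) S=180.7654 payoff=0.0000 vs cont=0.0000 → 0.0000 [wait]  node(8,6) S=239.7192 payoff=0.0000 vs cont=0.0000 → 0.0000 [wait]  node(8,7) S=317.8999 payoff=0.0000 vs cont=0.0000 → 0.0000 [wait]  node(8,8) S=421.5780 payoff=0.0000 vs cont=0.0000 → 0.0000 [wait]  ⇒ S*(8)=102.7875
t_7: node(7,0) S=50.7541 payoff=95.3559 vs cont=93.9313 → 95.3559 [stop]  node(7,1) S=67.3068 payoff=78.8032 vs cont=77.3787 → 78.8032 [stop]  node(7,2) S=89.2578 payoff=56.8522 vs cont=55.4276 → 56.8522 [stop]  node(7,3) S=118.3679 payoff=27.7421 vs cont=28.2707 → 28.2707 [wait]  node(7,4) S=156.9718 payoff=0.0000 vs cont=6.8135 → 6.8135 [wait]  node(7,5) S=208.1656 payoff=0.0000 vs cont=0.0000 → 0.0000 [wait]  node(7,6) S=276.0556 payoff=0.0000 vs cont=0.0000 → 0.0000 [wait]  node(7,7) S=366.0869 payoff=0.0000 vs cont=0.0000 → 0.0000 [wait]  ⇒ S*(7)=89.2578
t_6: node(6,0) S=58.4474 payoff=87.6626 vs cont=86.2381 → 87.6626 [stop]  node(6,1) S=77.5091 payoff=68.6009 vs cont=67.1764 → 68.6009 [stop]  node(6,2) S=102.7875 payoff=43.3225 vs cont=42.1595 → 43.3225 [stop]  node(6,3) S=136.3100 payoff=9.8000 vs cont=17.3808 → 17.3808 [wait]  node(6,4) S=180.7654 payoff=0.0000 vs cont=3.3766 → 3.3766 [wait]  node(6,5) S=239.7192 payoff=0.0000 vs cont=0.0000 → 0.0000 [wait]  node(6,6) S=317.8999 payoff=0.0000 vs cont=0.0000 → 0.0000 [wait]  ⇒ S*(6)=102.7875
t_5: node(5,0) S=67.3068 payoff=78.8032 vs cont=77.3787 → 78.8032 [stop]  node(5,1) S=89.2578 payoff=56.8522 vs cont=55.4276 → 56.8522 [stop]  node(5,2) S=118.3679 payoff=27.7421 vs cont=30.0676 → 30.0676 [wait]  node(5,3) S=156.9718 payoff=0.0000 vs cont=10.2839 → 10.2839 [wait]  node(5,4) S=208.1656 payoff=0.0000 vs cont=1.6734 → 1.6734 [wait]  node(5,5) S=276.0556 payoff=0.0000 vs cont=0.0000 → 0.0000 [wait]  ⇒ S*(5)=89.2578
t_4: node(4,0) S=77.5091 payoff=68.6009 vs cont=67.1764 → 68.6009 [stop]  node(4,1) S=102.7875 payoff=43.3225 vs cont=43.0483 → 43.3225 [stop]  node(4,2) S=136.3100 payoff=9.8000 vs cont=19.9880 → 19.9880 [wait]  node(4,3) S=180.7654 payoff=0.0000 vs cont=5.9243 → 5.9243 [wait]  node(4,4) S=239.7192 payoff=0.0000 vs cont=0.8293 → 0.8293 [wait]  ⇒ S*(4)=102.7875
t_3: node(3,0) S=89.2578 payoff=56.8522 vs cont=55.4276 → 56.8522 [stop]  node(3,1) S=118.3679 payoff=27.7421 vs cont=31.3573 → 31.3573 [wait]  node(3,2) S=156.9718 payoff=0.0000 vs cont=12.8362 → 12.8362 [wait]  node(3,3) S=208.1656 payoff=0.0000 vs cont=3.3462 → 3.3462 [wait]  ⇒ S*(3)=89.2578
t_2: node(2,0) S=102.7875 payoff=43.3225 vs cont=43.6863 → 43.6863 [wait]  node(2,1) S=136.3100 payoff=9.8000 vs cont=21.8897 → 21.8897 [wait]  node(2,2) S=180.7654 payoff=0.0000 vs cont=8.0166 → 8.0166 [wait]  ⇒ S*(2)=-
t_1: node(1,0) S=118.3679 payoff=27.7421 vs cont=32.4783 → 32.4783 [wait]  node(1,1) S=156.9718 payoff=0.0000 vs cont=14.8137 → 14.8137 [wait]  ⇒ S*(1)=-
t_0: node(0,0) S=136.3100 payoff=9.8000 vs cont=23.4235 → 23.4235 [wait]  ⇒ S*(0)=-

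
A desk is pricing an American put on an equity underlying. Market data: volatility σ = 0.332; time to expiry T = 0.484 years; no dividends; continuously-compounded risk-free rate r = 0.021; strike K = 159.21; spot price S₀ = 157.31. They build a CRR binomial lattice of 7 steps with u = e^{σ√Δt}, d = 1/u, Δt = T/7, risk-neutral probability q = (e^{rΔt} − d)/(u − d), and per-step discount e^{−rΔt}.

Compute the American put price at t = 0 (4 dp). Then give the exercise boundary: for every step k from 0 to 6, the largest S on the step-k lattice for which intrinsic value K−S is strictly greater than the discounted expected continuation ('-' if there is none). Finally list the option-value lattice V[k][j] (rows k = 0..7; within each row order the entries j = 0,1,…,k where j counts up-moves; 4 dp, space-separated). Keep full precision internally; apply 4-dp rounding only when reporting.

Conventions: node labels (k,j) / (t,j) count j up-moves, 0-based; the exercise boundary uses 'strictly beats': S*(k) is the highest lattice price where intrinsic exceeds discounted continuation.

Δt=0.06914  u=1.09122  d=0.91640  q=0.48650  discount=0.99855
step 7 (expiry): payoffs max(K−S,0) = 73.8291 57.5412 38.1459 15.0507 0.0000 0.0000 0.0000 0.0000
step 6: (k=6,j=0): S=93.1696, K−S=66.0404, hold=65.8094 ⇒ V=66.0404 exercise | (k=6,j=1): S=110.9434, K−S=48.2666, hold=48.0356 ⇒ V=48.2666 exercise | (k=6,j=2): S=132.1079, K−S=27.1021, hold=26.8710 ⇒ V=27.1021 exercise | (k=6,j=3): S=157.3100, K−S=1.9000, hold=7.7173 ⇒ V=7.7173 continue | (k=6,j=4): S=187.3198, K−S=0.0000, hold=0.0000 ⇒ V=0.0000 continue | (k=6,j=5): S=223.0546, K−S=0.0000, hold=0.0000 ⇒ V=0.0000 continue | (k=6,j=6): S=265.6064, K−S=0.0000, hold=0.0000 ⇒ V=0.0000 continue  boundary S*=132.1079
step 5: (k=5,j=0): S=101.6688, K−S=57.5412, hold=57.3102 ⇒ V=57.5412 exercise | (k=5,j=1): S=121.0641, K−S=38.1459, hold=37.9149 ⇒ V=38.1459 exercise | (k=5,j=2): S=144.1593, K−S=15.0507, hold=17.6457 ⇒ V=17.6457 continue | (k=5,j=3): S=171.6604, K−S=0.0000, hold=3.9571 ⇒ V=3.9571 continue | (k=5,j=4): S=204.4078, K−S=0.0000, hold=0.0000 ⇒ V=0.0000 continue | (k=5,j=5): S=243.4024, K−S=0.0000, hold=0.0000 ⇒ V=0.0000 continue  boundary S*=121.0641
step 4: (k=4,j=0): S=110.9434, K−S=48.2666, hold=48.0356 ⇒ V=48.2666 exercise | (k=4,j=1): S=132.1079, K−S=27.1021, hold=28.1317 ⇒ V=28.1317 continue | (k=4,j=2): S=157.3100, K−S=1.9000, hold=10.9703 ⇒ V=10.9703 continue | (k=4,j=3): S=187.3198, K−S=0.0000, hold=2.0290 ⇒ V=2.0290 continue | (k=4,j=4): S=223.0546, K−S=0.0000, hold=0.0000 ⇒ V=0.0000 continue  boundary S*=110.9434
step 3: (k=3,j=0): S=121.0641, K−S=38.1459, hold=38.4151 ⇒ V=38.4151 continue | (k=3,j=1): S=144.1593, K−S=15.0507, hold=19.7539 ⇒ V=19.7539 continue | (k=3,j=2): S=171.6604, K−S=0.0000, hold=6.6107 ⇒ V=6.6107 continue | (k=3,j=3): S=204.4078, K−S=0.0000, hold=1.0404 ⇒ V=1.0404 continue  boundary S*=-
step 2: (k=2,j=0): S=132.1079, K−S=27.1021, hold=29.2939 ⇒ V=29.2939 continue | (k=2,j=1): S=157.3100, K−S=1.9000, hold=13.3404 ⇒ V=13.3404 continue | (k=2,j=2): S=187.3198, K−S=0.0000, hold=3.8951 ⇒ V=3.8951 continue  boundary S*=-
step 1: (k=1,j=0): S=144.1593, K−S=15.0507, hold=21.5012 ⇒ V=21.5012 continue | (k=1,j=1): S=171.6604, K−S=0.0000, hold=8.7325 ⇒ V=8.7325 continue  boundary S*=-
step 0: (k=0,j=0): S=157.3100, K−S=1.9000, hold=15.2671 ⇒ V=15.2671 continue  boundary S*=-

price = 15.2671
boundary = - - - - 110.9434 121.0641 132.1079
tree:
15.2671
21.5012 8.7325
29.2939 13.3404 3.8951
38.4151 19.7539 6.6107 1.0404
48.2666 28.1317 10.9703 2.0290 0.0000
57.5412 38.1459 17.6457 3.9571 0.0000 0.0000
66.0404 48.2666 27.1021 7.7173 0.0000 0.0000 0.0000
73.8291 57.5412 38.1459 15.0507 0.0000 0.0000 0.0000 0.0000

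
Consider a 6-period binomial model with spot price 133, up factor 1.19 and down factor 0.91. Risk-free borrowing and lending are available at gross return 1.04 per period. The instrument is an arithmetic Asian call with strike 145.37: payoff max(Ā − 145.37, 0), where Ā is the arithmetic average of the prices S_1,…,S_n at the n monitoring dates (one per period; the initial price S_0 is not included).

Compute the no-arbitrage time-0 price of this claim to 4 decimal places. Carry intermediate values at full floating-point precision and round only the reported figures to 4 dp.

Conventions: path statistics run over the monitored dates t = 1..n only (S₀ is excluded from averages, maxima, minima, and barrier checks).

price = 13.6832

Set p* = 0.4643 (from d < R < u); the path-dependent value is the discounted p*-expectation over all price paths.
Enumerate all 2^6 = 64 price paths (U = up ×1.19, D = down ×0.91); each path with k up-moves has probability p*^k·(1−p*)^(6−k).
DDDDDD: Ā=96.8533, payoff=0.0000, prob=0.023637
UDDDDD: Ā=126.6543, payoff=0.0000, prob=0.020486
DUDDDD: Ā=120.4477, payoff=0.0000, prob=0.020486
UUDDDD: Ā=157.5085, payoff=12.1385, prob=0.017754
DDUDDD: Ā=114.7996, payoff=0.0000, prob=0.020486
UDUDDD: Ā=150.1225, payoff=4.7525, prob=0.017754
DUUDDD: Ā=143.9159, payoff=0.0000, prob=0.017754
UUUDDD: Ā=188.1977, payoff=42.8277, prob=0.015387
DDDUDD: Ā=109.6598, payoff=0.0000, prob=0.020486
UDDUDD: Ā=143.4013, payoff=0.0000, prob=0.017754
DUDUDD: Ā=137.1947, payoff=0.0000, prob=0.017754
UUDUDD: Ā=179.4084, payoff=34.0384, prob=0.015387
DDUUDD: Ā=131.5466, payoff=0.0000, prob=0.017754
UDUUDD: Ā=172.0225, payoff=26.6525, prob=0.015387
DUUUDD: Ā=165.8158, payoff=20.4458, prob=0.015387
UUUUDD: Ā=216.8361, payoff=71.4661, prob=0.013335
DDDDUD: Ā=104.9827, payoff=0.0000, prob=0.020486
UDDDUD: Ā=137.2850, payoff=0.0000, prob=0.017754
DUDDUD: Ā=131.0784, payoff=0.0000, prob=0.017754
UUDDUD: Ā=171.4102, payoff=26.0402, prob=0.015387
DDUDUD: Ā=125.4303, payoff=0.0000, prob=0.017754
UDUDUD: Ā=164.0243, payoff=18.6543, prob=0.015387
DUUDUD: Ā=157.8176, payoff=12.4476, prob=0.015387
UUUDUD: Ā=206.3768, payoff=61.0068, prob=0.013335
DDDUUD: Ā=120.2906, payoff=0.0000, prob=0.017754
UDDUUD: Ā=157.3031, payoff=11.9331, prob=0.015387
DUDUUD: Ā=151.0964, payoff=5.7264, prob=0.015387
UUDUUD: Ā=197.5876, payoff=52.2176, prob=0.013335
DDUUUD: Ā=145.4483, payoff=0.0783, prob=0.015387
UDUUUD: Ā=190.2017, payoff=44.8317, prob=0.013335
DUUUUD: Ā=183.9950, payoff=38.6250, prob=0.013335
UUUUUD: Ā=240.6088, payoff=95.2388, prob=0.011557
DDDDDU: Ā=100.7265, payoff=0.0000, prob=0.020486
UDDDDU: Ā=131.7192, payoff=0.0000, prob=0.017754
DUDDDU: Ā=125.5126, payoff=0.0000, prob=0.017754
UUDDDU: Ā=164.1318, payoff=18.7618, prob=0.015387
DDUDDU: Ā=119.8645, payoff=0.0000, prob=0.017754
UDUDDU: Ā=156.7459, payoff=11.3759, prob=0.015387
DUUDDU: Ā=150.5392, payoff=5.1692, prob=0.015387
UUUDDU: Ā=196.8590, payoff=51.4890, prob=0.013335
DDDUDU: Ā=114.7247, payoff=0.0000, prob=0.017754
UDDUDU: Ā=150.0247, payoff=4.6547, prob=0.015387
DUDUDU: Ā=143.8180, payoff=0.0000, prob=0.015387
UUDUDU: Ā=188.0697, payoff=42.6997, prob=0.013335
DDUUDU: Ā=138.1699, payoff=0.0000, prob=0.015387
UDUUDU: Ā=180.6838, payoff=35.3138, prob=0.013335
DUUUDU: Ā=174.4771, payoff=29.1071, prob=0.013335
UUUUDU: Ā=228.1624, payoff=82.7924, prob=0.011557
DDDDUU: Ā=110.0476, payoff=0.0000, prob=0.017754
UDDDUU: Ā=143.9084, payoff=0.0000, prob=0.015387
DUDDUU: Ā=137.7017, payoff=0.0000, prob=0.015387
UUDDUU: Ā=180.0715, payoff=34.7015, prob=0.013335
DDUDUU: Ā=132.0536, payoff=0.0000, prob=0.015387
UDUDUU: Ā=172.6855, payoff=27.3155, prob=0.013335
DUUDUU: Ā=166.4789, payoff=21.1089, prob=0.013335
UUUDUU: Ā=217.7031, payoff=72.3331, prob=0.011557
DDDUUU: Ā=126.9139, payoff=0.0000, prob=0.015387
UDDUUU: Ā=165.9643, payoff=20.5943, prob=0.013335
DUDUUU: Ā=159.7577, payoff=14.3877, prob=0.013335
UUDUUU: Ā=208.9139, payoff=63.5439, prob=0.011557
DDUUUU: Ā=154.1096, payoff=8.7396, prob=0.013335
UDUUUU: Ā=201.5279, payoff=56.1579, prob=0.011557
DUUUUU: Ā=195.3213, payoff=49.9513, prob=0.011557
UUUUUU: Ā=255.4201, payoff=110.0501, prob=0.010016
Price = Σ prob·payoff / R^6 = 17.313581 / 1.265319 = 13.6832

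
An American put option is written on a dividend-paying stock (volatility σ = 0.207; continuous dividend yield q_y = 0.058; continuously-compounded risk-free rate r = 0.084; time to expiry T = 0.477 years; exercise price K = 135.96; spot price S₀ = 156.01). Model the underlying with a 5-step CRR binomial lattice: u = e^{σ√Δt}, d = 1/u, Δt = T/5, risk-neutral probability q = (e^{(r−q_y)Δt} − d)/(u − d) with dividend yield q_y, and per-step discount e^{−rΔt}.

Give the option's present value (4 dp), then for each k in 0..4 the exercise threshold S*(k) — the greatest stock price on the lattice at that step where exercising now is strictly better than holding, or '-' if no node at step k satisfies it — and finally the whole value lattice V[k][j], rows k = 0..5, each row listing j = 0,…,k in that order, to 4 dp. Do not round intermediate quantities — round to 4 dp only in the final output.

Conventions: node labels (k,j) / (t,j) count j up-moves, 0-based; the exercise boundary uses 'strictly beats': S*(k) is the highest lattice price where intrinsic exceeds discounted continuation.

price = 1.7369
boundary = - - - - 120.8049
tree:
1.7369
3.0973 0.4227
5.4176 0.8582 0.0000
9.2317 1.7421 0.0000 0.0000
15.1551 3.5365 0.0000 0.0000 0.0000
22.6372 7.1791 0.0000 0.0000 0.0000 0.0000

Δt=0.09540, u=1.06602, d=0.93807, q=0.50343, disc=e^(-rΔt)=0.99202
k=5 terminal: V=max(K-S,0) → 22.6372 7.1791 0.0000 0.0000 0.0000 0.0000
k=4: j=0 S=120.8049 intr=15.1551 cont=14.7365 V=15.1551[EX]; j=1 S=137.2835 intr=0.0000 cont=3.5365 V=3.5365[hold]; j=2 S=156.0100 intr=0.0000 cont=0.0000 V=0.0000[hold]; j=3 S=177.2909 intr=0.0000 cont=0.0000 V=0.0000[hold]; j=4 S=201.4746 intr=0.0000 cont=0.0000 V=0.0000[hold]  S*(4)=120.8049
k=3: j=0 S=128.7809 intr=7.1791 cont=9.2317 V=9.2317[hold]; j=1 S=146.3475 intr=0.0000 cont=1.7421 V=1.7421[hold]; j=2 S=166.3104 intr=0.0000 cont=0.0000 V=0.0000[hold]; j=3 S=188.9963 intr=0.0000 cont=0.0000 V=0.0000[hold]  S*(3)=-
k=2: j=0 S=137.2835 intr=0.0000 cont=5.4176 V=5.4176[hold]; j=1 S=156.0100 intr=0.0000 cont=0.8582 V=0.8582[hold]; j=2 S=177.2909 intr=0.0000 cont=0.0000 V=0.0000[hold]  S*(2)=-
k=1: j=0 S=146.3475 intr=0.0000 cont=3.0973 V=3.0973[hold]; j=1 S=166.3104 intr=0.0000 cont=0.4227 V=0.4227[hold]  S*(1)=-
k=0: j=0 S=156.0100 intr=0.0000 cont=1.7369 V=1.7369[hold]  S*(0)=-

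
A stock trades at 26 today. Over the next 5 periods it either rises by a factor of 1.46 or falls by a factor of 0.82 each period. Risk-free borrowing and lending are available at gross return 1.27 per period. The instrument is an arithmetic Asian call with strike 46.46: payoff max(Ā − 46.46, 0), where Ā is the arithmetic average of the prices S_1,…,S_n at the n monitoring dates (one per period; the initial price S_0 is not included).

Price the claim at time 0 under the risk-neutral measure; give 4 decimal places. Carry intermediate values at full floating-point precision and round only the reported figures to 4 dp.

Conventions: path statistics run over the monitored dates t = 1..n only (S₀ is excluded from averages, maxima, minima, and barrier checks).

price = 4.3770

Risk-neutral up-probability p* = (R−d)/(u−d) = (1.27−0.82)/(1.46−0.82) = 0.7031; the claim prices as the p*-weighted sum of path payoffs discounted by R^5.
Enumerate all 2^5 = 32 price paths (U = up ×1.46, D = down ×0.82); each path with k up-moves has probability p*^k·(1−p*)^(5−k).
DDDDD: Ā=14.9065, payoff=0.0000, prob=0.002306
UDDDD: Ā=26.5408, payoff=0.0000, prob=0.005462
DUDDD: Ā=23.2128, payoff=0.0000, prob=0.005462
UUDDD: Ā=41.3301, payoff=0.0000, prob=0.012936
DDUDD: Ā=20.4838, payoff=0.0000, prob=0.005462
UDUDD: Ā=36.4712, payoff=0.0000, prob=0.012936
DUUDD: Ā=33.1432, payoff=0.0000, prob=0.012936
UUUDD: Ā=59.0111, payoff=12.5511, prob=0.030637
DDDUD: Ā=18.2461, payoff=0.0000, prob=0.005462
UDDUD: Ā=32.4869, payoff=0.0000, prob=0.012936
DUDUD: Ā=29.1589, payoff=0.0000, prob=0.012936
UUDUD: Ā=51.9171, payoff=5.4571, prob=0.030637
DDUUD: Ā=26.4300, payoff=0.0000, prob=0.012936
UDUUD: Ā=47.0583, payoff=0.5983, prob=0.030637
DUUUD: Ā=43.7303, payoff=0.0000, prob=0.030637
UUUUD: Ā=77.8612, payoff=31.4012, prob=0.072561
DDDDU: Ā=16.4111, payoff=0.0000, prob=0.005462
UDDDU: Ā=29.2198, payoff=0.0000, prob=0.012936
DUDDU: Ā=25.8918, payoff=0.0000, prob=0.012936
UUDDU: Ā=46.1001, payoff=0.0000, prob=0.030637
DDUDU: Ā=23.1629, payoff=0.0000, prob=0.012936
UDUDU: Ā=41.2412, payoff=0.0000, prob=0.030637
DUUDU: Ā=37.9132, payoff=0.0000, prob=0.030637
UUUDU: Ā=67.5040, payoff=21.0440, prob=0.072561
DDDUU: Ā=20.9251, payoff=0.0000, prob=0.012936
UDDUU: Ā=37.2569, payoff=0.0000, prob=0.030637
DUDUU: Ā=33.9289, payoff=0.0000, prob=0.030637
UUDUU: Ā=60.4100, payoff=13.9500, prob=0.072561
DDUUU: Ā=31.2000, payoff=0.0000, prob=0.030637
UDUUU: Ā=55.5511, payoff=9.0911, prob=0.072561
DUUUU: Ā=52.2231, payoff=5.7631, prob=0.072561
UUUUU: Ā=92.9827, payoff=46.5227, prob=0.171855
Price = Σ prob·payoff / R^5 = 14.460760 / 3.303837 = 4.3770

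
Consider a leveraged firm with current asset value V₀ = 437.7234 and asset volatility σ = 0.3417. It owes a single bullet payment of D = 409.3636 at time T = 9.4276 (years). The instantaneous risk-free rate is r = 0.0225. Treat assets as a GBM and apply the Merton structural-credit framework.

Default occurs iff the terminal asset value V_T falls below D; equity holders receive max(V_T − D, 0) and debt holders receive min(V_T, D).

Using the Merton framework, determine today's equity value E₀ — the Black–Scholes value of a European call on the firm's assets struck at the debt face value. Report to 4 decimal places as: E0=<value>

E0=212.0122

Work the structural quantities from V₀ = 437.7234 against face 409.3636:
d₁ = [ln(V₀/D) + (r + σ²/2)T] / (σ√T)
   = [ln(437.7234/409.3636) + (0.0225 + 0.5·0.3417²)·9.4276] / (0.3417·√9.4276)
   = [0.066983 + 0.762499] / 1.049169 = 0.790609
d₂ = d₁ − σ√T = 0.790609 − 1.049169 = -0.258560
N(d₁) = 0.785414,  N(d₂) = 0.397987,  e^(−rT) = 0.808867
E₀ = V₀·N(d₁) − D·e^(−rT)·N(d₂)
   = 437.7234·0.785414 − 409.3636·0.808867·0.397987 = 212.012245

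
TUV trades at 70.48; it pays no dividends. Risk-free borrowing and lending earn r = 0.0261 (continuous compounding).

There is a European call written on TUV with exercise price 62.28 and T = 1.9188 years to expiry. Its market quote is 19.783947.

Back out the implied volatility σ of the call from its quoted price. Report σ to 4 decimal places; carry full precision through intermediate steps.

sigma = 0.3797

At σ = 0.3797 the Black–Scholes value reproduces the quote:
σ√T = 0.3797·√1.9188 = 0.525963
d₁ = (ln(S/K) + (r+σ²/2)T) / (σ√T) = (ln(70.48/62.28) + (0.0261+0.3797²/2)·1.9188) / 0.525963 = (0.123689 + 0.188399) / 0.525963 = 0.593365
d₂ = d₁ − σ√T = 0.593365 − 0.525963 = 0.067401
e^{−rT} = 0.951153
N(d₁) = 0.723531,  N(d₂) = 0.526869
V = S·N(d₁) − K·e^{−rT}·N(d₂) = 50.994494 − 31.210548 = 19.783947 (matching the quote); vega is positive throughout, so no other σ reproduces this price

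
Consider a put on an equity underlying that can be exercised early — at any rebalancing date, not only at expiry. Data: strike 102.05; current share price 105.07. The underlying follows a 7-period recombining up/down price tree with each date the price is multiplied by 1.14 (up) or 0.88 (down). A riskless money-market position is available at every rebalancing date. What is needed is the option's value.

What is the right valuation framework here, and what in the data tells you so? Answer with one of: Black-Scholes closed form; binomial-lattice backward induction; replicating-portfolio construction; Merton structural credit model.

Key observation: the defining feature is the embedded early-exercise option across 7 discrete dates on the spot-105.07 tree; pricing the strike-102.05 put means working backward with an exercise test at every node.

framework: binomial-lattice backward induction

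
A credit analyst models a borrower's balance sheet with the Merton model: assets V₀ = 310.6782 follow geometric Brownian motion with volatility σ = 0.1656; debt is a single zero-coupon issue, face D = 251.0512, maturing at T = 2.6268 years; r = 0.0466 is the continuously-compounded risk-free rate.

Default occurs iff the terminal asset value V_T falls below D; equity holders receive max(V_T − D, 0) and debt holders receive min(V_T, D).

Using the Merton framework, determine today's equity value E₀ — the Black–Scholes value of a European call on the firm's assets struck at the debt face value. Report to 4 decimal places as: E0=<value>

With assets at 310.6782 and a single debt payment of 251.0512 at 2.6268 years:
d₁ = [ln(V₀/D) + (r + σ²/2)T] / (σ√T)
   = [ln(310.6782/251.0512) + (0.0466 + 0.5·0.1656²)·2.6268] / (0.1656·√2.6268)
   = [0.213101 + 0.158427] / 0.268395 = 1.384258
d₂ = d₁ − σ√T = 1.384258 − 0.268395 = 1.115864
N(d₁) = 0.916860,  N(d₂) = 0.867760,  e^(−rT) = 0.884787
E₀ = V₀·N(d₁) − D·e^(−rT)·N(d₂)
   = 310.6782·0.916860 − 251.0512·0.884787·0.867760 = 92.095885

E0=92.0959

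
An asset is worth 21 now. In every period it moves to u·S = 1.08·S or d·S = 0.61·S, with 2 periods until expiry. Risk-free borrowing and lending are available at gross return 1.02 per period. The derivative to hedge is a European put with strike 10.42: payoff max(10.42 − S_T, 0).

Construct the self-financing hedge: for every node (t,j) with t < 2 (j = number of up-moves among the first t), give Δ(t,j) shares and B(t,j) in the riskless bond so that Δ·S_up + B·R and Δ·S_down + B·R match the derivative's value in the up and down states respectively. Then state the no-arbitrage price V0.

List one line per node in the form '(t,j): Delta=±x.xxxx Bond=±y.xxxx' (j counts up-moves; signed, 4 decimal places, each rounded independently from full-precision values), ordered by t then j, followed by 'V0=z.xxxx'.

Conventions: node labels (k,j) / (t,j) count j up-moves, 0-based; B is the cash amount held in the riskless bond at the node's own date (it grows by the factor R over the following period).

The replicating-portfolio and risk-neutral prices coincide; use p* = (1.02−0.61)/(1.08−0.61) = 0.8723 for the latter.
At maturity the claim pays: V(2,0)=2.6059, V(2,1)=0.0000, V(2,2)=0.0000
  t=1,j=0: stock 12.8100 → up 13.8348 (V=0.0000), down 7.8141 (V=2.6059). Price 0.3261; hedge Δ=-0.4328, bond B=5.8706.
  t=1,j=1: stock 22.6800 → up 24.4944 (V=0.0000), down 13.8348 (V=0.0000). Price 0.0000; hedge Δ=0.0000, bond B=0.0000.
  t=0,j=0: stock 21.0000 → up 22.6800 (V=0.0000), down 12.8100 (V=0.3261). Price 0.0408; hedge Δ=-0.0330, bond B=0.7347.
Check: Δ(0,0)·S0 + B(0,0) = 0.0408 = V0.

(0,0): Delta=-0.0330 Bond=0.7347
(1,0): Delta=-0.4328 Bond=5.8706
(1,1): Delta=0.0000 Bond=0.0000
V0=0.0408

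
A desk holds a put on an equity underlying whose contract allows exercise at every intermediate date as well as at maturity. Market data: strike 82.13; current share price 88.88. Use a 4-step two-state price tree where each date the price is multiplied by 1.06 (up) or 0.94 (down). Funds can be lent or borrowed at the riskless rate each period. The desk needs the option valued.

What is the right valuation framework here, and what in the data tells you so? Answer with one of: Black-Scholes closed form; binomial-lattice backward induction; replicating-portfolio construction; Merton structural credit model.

Key observation: early exercise of the strike-82.13 put must be checked at each of the 4 dates (spot 88.88), which forces a node-by-node comparison of intrinsic and continuation value backward from expiry.

framework: binomial-lattice backward induction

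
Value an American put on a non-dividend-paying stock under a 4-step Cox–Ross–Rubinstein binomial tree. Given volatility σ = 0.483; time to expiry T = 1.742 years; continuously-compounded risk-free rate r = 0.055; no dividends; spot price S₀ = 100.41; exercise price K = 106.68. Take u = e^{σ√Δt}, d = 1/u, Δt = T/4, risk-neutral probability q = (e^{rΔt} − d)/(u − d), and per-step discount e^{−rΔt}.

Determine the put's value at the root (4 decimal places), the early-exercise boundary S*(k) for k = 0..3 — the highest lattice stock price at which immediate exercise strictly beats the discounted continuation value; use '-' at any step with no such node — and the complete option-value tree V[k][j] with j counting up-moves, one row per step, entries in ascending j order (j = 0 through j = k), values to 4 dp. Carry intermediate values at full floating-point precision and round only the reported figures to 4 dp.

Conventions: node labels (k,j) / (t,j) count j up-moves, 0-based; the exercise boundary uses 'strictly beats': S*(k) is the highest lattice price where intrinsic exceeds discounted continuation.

Δt=0.43550  u=1.37540  d=0.72706  q=0.45837  discount=0.97633
step 4 (expiry): payoffs max(K−S,0) = 78.6216 53.6013 6.2700 0.0000 0.0000
step 3: (k=3,j=0): S=38.5915, K−S=68.0885, hold=65.5636 ⇒ V=68.0885 exercise | (k=3,j=1): S=73.0043, K−S=33.6757, hold=31.1508 ⇒ V=33.6757 exercise | (k=3,j=2): S=138.1037, K−S=0.0000, hold=3.3156 ⇒ V=3.3156 continue | (k=3,j=3): S=261.2537, K−S=0.0000, hold=0.0000 ⇒ V=0.0000 continue  boundary S*=73.0043
step 2: (k=2,j=0): S=53.0787, K−S=53.6013, hold=51.0764 ⇒ V=53.6013 exercise | (k=2,j=1): S=100.4100, K−S=6.2700, hold=19.2918 ⇒ V=19.2918 continue | (k=2,j=2): S=189.9477, K−S=0.0000, hold=1.7533 ⇒ V=1.7533 continue  boundary S*=53.0787
step 1: (k=1,j=0): S=73.0043, K−S=33.6757, hold=36.9784 ⇒ V=36.9784 continue | (k=1,j=1): S=138.1037, K−S=0.0000, hold=10.9863 ⇒ V=10.9863 continue  boundary S*=-
step 0: (k=0,j=0): S=100.4100, K−S=6.2700, hold=24.4711 ⇒ V=24.4711 continue  boundary S*=-

price = 24.4711
boundary = - - 53.0787 73.0043
tree:
24.4711
36.9784 10.9863
53.6013 19.2918 1.7533
68.0885 33.6757 3.3156 0.0000
78.6216 53.6013 6.2700 0.0000 0.0000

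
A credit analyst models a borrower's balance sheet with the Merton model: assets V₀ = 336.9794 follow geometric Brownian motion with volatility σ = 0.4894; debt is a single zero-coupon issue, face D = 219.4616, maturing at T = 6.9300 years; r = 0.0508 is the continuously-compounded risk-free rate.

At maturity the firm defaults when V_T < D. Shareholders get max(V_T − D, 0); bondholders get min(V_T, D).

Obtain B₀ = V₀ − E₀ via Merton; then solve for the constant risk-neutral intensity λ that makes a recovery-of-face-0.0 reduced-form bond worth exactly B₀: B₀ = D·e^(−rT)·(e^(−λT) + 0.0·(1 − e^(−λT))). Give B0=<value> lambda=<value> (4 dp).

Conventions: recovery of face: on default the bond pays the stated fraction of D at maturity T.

Apply the equity-as-call identities (strike 219.4616, horizon 6.9300 years):
d₁ = [ln(V₀/D) + (r + σ²/2)T] / (σ√T)
   = [ln(336.9794/219.4616) + (0.0508 + 0.5·0.4894²)·6.9300] / (0.4894·√6.9300)
   = [0.428845 + 1.181954] / 1.288340 = 1.250290
d₂ = d₁ − σ√T = 1.250290 − 1.288340 = -0.038050
N(d₁) = 0.894403,  N(d₂) = 0.484824,  e^(−rT) = 0.703249
E₀ = V₀·N(d₁) − D·e^(−rT)·N(d₂)
   = 336.9794·0.894403 − 219.4616·0.703249·0.484824 = 226.569591
B₀ = V₀ − E₀ = 336.9794 − 226.569591 = 110.409809
e^(−λT) = (B₀·e^(rT)/D − 0)/(1 − 0) = (110.4098·1.421971/219.4616 − 0)/1 = 0.71538503
λ = −ln(0.71538503)/6.9300 = 0.048331

B0=110.4098 lambda=0.0483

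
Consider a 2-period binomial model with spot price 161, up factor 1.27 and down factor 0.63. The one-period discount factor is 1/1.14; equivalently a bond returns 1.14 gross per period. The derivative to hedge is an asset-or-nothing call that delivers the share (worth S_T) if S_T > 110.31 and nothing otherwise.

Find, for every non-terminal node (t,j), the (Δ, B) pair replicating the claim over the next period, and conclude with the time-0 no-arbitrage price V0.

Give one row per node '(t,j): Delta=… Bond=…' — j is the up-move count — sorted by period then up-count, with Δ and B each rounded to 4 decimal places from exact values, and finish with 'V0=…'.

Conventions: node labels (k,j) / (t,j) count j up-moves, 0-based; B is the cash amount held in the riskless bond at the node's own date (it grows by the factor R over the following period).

No-arbitrage ⇒ martingale measure with p* = (R−d)/(u−d) = 0.7969.
At maturity the claim pays: V(2,0)=0.0000, V(2,1)=128.8161, V(2,2)=259.6769
(1,0): S=101.4300. Δ = (V_up−V_dn)/(S_up−S_dn) = (128.8161−0.0000)/(128.8161−63.9009) = 1.9844. V = [p*·128.8161 + (1−p*)·0.0000]/1.14 = 90.0441. B = V − Δ·S = -111.2310.
(1,1): S=204.4700. Δ = (V_up−V_dn)/(S_up−S_dn) = (259.6769−128.8161)/(259.6769−128.8161) = 1.0000. V = [p*·259.6769 + (1−p*)·128.8161]/1.14 = 204.4700. B = V − Δ·S = 0.0000.
(0,0): S=161.0000. Δ = (V_up−V_dn)/(S_up−S_dn) = (204.4700−90.0441)/(204.4700−101.4300) = 1.1105. V = [p*·204.4700 + (1−p*)·90.0441]/1.14 = 158.9713. B = V − Δ·S = -19.8191.
Sanity check at the root: Δ(0,0)·S0 + B(0,0) reproduces V0 = 158.9713.

(0,0): Delta=1.1105 Bond=-19.8191
(1,0): Delta=1.9844 Bond=-111.2310
(1,1): Delta=1.0000 Bond=0.0000
V0=158.9713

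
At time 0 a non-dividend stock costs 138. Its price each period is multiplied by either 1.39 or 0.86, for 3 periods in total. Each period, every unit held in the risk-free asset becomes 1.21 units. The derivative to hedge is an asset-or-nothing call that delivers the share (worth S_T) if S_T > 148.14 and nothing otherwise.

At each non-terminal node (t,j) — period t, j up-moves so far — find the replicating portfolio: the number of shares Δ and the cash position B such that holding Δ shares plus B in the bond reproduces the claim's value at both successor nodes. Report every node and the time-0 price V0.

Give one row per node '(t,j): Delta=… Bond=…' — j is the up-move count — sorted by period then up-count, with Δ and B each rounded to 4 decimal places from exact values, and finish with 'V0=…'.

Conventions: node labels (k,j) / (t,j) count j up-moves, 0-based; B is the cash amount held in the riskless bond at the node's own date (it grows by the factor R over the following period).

No-arbitrage ⇒ martingale measure with p* = (R−d)/(u−d) = 0.6604.
Payoffs at expiry: V(3,0)=0.0000, V(3,1)=0.0000, V(3,2)=229.3016, V(3,3)=370.6154
  t=2,j=0: stock 102.0648 → up 141.8701 (V=0.0000), down 87.7757 (V=0.0000). Price 0.0000; hedge Δ=0.0000, bond B=0.0000.
  t=2,j=1: stock 164.9652 → up 229.3016 (V=229.3016), down 141.8701 (V=0.0000). Price 125.1451; hedge Δ=2.6226, bond B=-307.4995.
  t=2,j=2: stock 266.6298 → up 370.6154 (V=370.6154), down 229.3016 (V=229.3016). Price 266.6298; hedge Δ=1.0000, bond B=0.0000.
  t=1,j=0: stock 118.6800 → up 164.9652 (V=125.1451), down 102.0648 (V=0.0000). Price 68.3000; hedge Δ=1.9896, bond B=-167.8229.
  t=1,j=1: stock 191.8200 → up 266.6298 (V=266.6298), down 164.9652 (V=125.1451). Price 180.6433; hedge Δ=1.3917, bond B=-86.3089.
  t=0,j=0: stock 138.0000 → up 191.8200 (V=180.6433), down 118.6800 (V=68.3000). Price 117.7595; hedge Δ=1.5360, bond B=-94.2090.
Check: Δ(0,0)·S0 + B(0,0) = 117.7595 = V0.

(0,0): Delta=1.5360 Bond=-94.2090
(1,0): Delta=1.9896 Bond=-167.8229
(1,1): Delta=1.3917 Bond=-86.3089
(2,0): Delta=0.0000 Bond=0.0000
(2,1): Delta=2.6226 Bond=-307.4995
(2,2): Delta=1.0000 Bond=0.0000
V0=117.7595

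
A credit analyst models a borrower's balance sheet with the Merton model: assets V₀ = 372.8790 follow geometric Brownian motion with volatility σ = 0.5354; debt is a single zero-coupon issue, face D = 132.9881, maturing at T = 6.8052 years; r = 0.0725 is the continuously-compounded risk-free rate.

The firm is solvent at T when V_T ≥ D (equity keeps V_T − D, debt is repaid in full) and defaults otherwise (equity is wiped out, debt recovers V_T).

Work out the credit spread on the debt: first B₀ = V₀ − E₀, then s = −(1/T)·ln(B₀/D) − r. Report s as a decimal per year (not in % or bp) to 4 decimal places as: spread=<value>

spread=0.0289

Work the structural quantities from V₀ = 372.8790 against face 132.9881:
d₁ = [ln(V₀/D) + (r + σ²/2)T] / (σ√T)
   = [ln(372.8790/132.9881) + (0.0725 + 0.5·0.5354²)·6.8052] / (0.5354·√6.8052)
   = [1.030994 + 1.468743] / 1.396686 = 1.789763
d₂ = d₁ − σ√T = 1.789763 − 1.396686 = 0.393077
N(d₁) = 0.963254,  N(d₂) = 0.652869,  e^(−rT) = 0.610561
E₀ = V₀·N(d₁) − D·e^(−rT)·N(d₂)
   = 372.8790·0.963254 − 132.9881·0.610561·0.652869 = 306.165978
B₀ = V₀ − E₀ = 372.8790 − 306.165978 = 66.713022
spread = −(1/T)·ln(B₀/D) − r = −(1/6.8052)·ln(66.713022/132.9881) − 0.0725 = 0.02887240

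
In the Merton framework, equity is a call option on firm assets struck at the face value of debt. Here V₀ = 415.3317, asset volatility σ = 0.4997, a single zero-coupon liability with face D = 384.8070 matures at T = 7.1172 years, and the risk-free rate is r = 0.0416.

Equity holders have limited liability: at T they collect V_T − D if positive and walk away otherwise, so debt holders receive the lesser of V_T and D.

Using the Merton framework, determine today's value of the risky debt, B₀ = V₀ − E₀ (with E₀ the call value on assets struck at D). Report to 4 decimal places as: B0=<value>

Apply the equity-as-call identities (strike 384.8070, horizon 7.1172 years):
d₁ = [ln(V₀/D) + (r + σ²/2)T] / (σ√T)
   = [ln(415.3317/384.8070) + (0.0416 + 0.5·0.4997²)·7.1172] / (0.4997·√7.1172)
   = [0.076336 + 1.184658] / 1.333104 = 0.945908
d₂ = d₁ − σ√T = 0.945908 − 1.333104 = -0.387195
N(d₁) = 0.827902,  N(d₂) = 0.349306,  e^(−rT) = 0.743731
E₀ = V₀·N(d₁) − D·e^(−rT)·N(d₂)
   = 415.3317·0.827902 − 384.8070·0.743731·0.349306 = 243.885212
B₀ = V₀ − E₀ = 415.3317 − 243.885212 = 171.446488

B0=171.4465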